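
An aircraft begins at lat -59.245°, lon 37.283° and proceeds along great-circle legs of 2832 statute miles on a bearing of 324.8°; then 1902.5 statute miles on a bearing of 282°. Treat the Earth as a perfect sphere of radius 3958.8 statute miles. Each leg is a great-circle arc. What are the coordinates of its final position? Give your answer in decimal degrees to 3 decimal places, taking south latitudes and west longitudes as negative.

Apply the spherical direct solution leg by leg, carrying full precision between legs.
Leg 1: from (-59.245°, 37.283°), δ = 2832/3958.8 = 0.715368 rad, θ = 324.8° → φ = -22.001°, λ = 13.218°.
Leg 2: from (-22.001°, 13.218°), δ = 1902.5/3958.8 = 0.480575 rad, θ = 282° → φ = -14.068°, λ = -14.568°.

latitude -14.068°, longitude -14.568°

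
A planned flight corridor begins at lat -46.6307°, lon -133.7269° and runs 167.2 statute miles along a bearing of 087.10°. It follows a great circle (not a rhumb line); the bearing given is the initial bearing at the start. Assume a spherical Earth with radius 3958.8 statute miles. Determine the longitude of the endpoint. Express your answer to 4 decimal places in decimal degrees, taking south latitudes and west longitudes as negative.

longitude -130.2177°

δ = 167.2/3958.8 = 0.042235 rad (2.4199°).
With φ₁ = -46.6307° = -0.813859 rad and θ = 87.1° = 1.520182 rad:
sin φ₂ = sin φ₁ cos δ + cos φ₁ sin δ cos θ = (-0.726943)(0.999108) + (0.686698)(0.042222)(0.050593) = -0.724828
φ₂ = asin(-0.724828) = -0.810784 rad = -46.4545°.
For the longitude increment, Δλ = atan2( sin θ sin δ cos φ₁, cos δ − sin φ₁ sin φ₂ ) = atan2(0.028957, 0.472200) = 3.5092°.
λ₂ = λ₁ + Δλ = -130.2177°.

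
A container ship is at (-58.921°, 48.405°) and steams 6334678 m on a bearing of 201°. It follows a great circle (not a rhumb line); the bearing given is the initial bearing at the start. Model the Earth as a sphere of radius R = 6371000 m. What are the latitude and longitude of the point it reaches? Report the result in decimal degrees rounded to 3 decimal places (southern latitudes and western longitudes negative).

latitude -60.562°, longitude -93.911°

Central angle δ = d/R = 0.994299 rad.
With φ₁ = -58.921° = -1.028365 rad and θ = 201° = 3.508112 rad:
Applying the spherical law of cosines for sides, sin φ₂ = sin φ₁ cos δ + cos φ₁ sin δ cos θ = -0.870888, so φ₂ = -60.562°.
Then Δλ = atan2(-0.155097, -0.200786) = -2.483879 rad, from sin θ sin δ cos φ₁ over cos δ − sin φ₁ sin φ₂.
λ₂ = λ₁ + Δλ = -93.911°.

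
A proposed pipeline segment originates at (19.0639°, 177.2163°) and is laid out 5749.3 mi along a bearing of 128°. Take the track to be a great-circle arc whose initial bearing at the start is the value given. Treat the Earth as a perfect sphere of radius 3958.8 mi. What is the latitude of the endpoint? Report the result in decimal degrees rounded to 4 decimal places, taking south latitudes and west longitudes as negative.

Central angle δ = d/R = 1.452284 rad.
Start latitude φ₁ = 0.332728 rad; initial bearing θ = 2.234021 rad.
sin φ₂ = sin φ₁ cos δ + cos φ₁ sin δ cos θ = (0.326622)(0.118236) + (0.945155)(0.992986)(-0.615661) = -0.539195
φ₂ = asin(-0.539195) = -0.569481 rad = -32.6289°.
Δλ = atan2( sin θ sin δ cos φ₁ , cos δ − sin φ₁ sin φ₂ ) = atan2(0.739568, 0.294349) = 1.192014 rad = 68.2974°.
λ₂ = 177.2163° + 68.2974° = 245.5137°, normalized to (−180°, 180°] → -114.4863°.

latitude -32.6289°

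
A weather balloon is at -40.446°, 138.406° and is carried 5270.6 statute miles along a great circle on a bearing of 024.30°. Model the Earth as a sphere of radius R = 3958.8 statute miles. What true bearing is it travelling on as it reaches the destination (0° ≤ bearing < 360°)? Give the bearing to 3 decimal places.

final bearing 21.508°

Angular distance δ = d/R = 5270.6 / 3958.8 = 1.331363 rad.
With φ₁ = -40.446° = -0.705916 rad and θ = 24.3° = 0.424115 rad:
Applying the spherical law of cosines for sides, sin φ₂ = sin φ₁ cos δ + cos φ₁ sin δ cos θ = 0.519960, so φ₂ = 31.330°.
For the longitude increment, Δλ = atan2( sin θ sin δ cos φ₁, cos δ − sin φ₁ sin φ₂ ) = atan2(0.304236, 0.574466) = 27.906°.
Hence λ₂ = 138.406° + 27.906° = 166.312°.
The forward bearing on arrival equals the back-azimuth from the destination plus 180°.
Back-azimuth from P₂ (31.330°, 166.312°) to P₁ (-40.446°, 138.406°), with Δλ' = λ₁ − λ₂ = -27.906°: atan2( sin Δλ' cos φ₁ , cos φ₂ sin φ₁ − sin φ₂ cos φ₁ cos Δλ' ) = 201.508°.
Final bearing = (201.508° + 180°) mod 360° = 21.508°.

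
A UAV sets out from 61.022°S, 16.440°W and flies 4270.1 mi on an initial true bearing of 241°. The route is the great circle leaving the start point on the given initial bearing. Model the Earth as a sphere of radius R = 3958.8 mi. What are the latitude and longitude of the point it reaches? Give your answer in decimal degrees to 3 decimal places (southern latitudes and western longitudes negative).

Angular distance δ = d/R = 4270.1 / 3958.8 = 1.078635 rad.
Converting: φ₁ = -1.065035 rad, θ = 4.206243 rad.
sin φ₂ = sin φ₁ cos δ + cos φ₁ sin δ cos θ = (-0.874806)(0.472532) + (0.484474)(0.881314)(-0.484810) = -0.620374
φ₂ = asin(-0.620374) = -0.669220 rad = -38.343°.
Then Δλ = atan2(-0.373439, -0.070175) = -1.756546 rad, from sin θ sin δ cos φ₁ over cos δ − sin φ₁ sin φ₂.
Hence λ₂ = -16.440° + -100.643° = -117.083°.

latitude -38.343°, longitude -117.083°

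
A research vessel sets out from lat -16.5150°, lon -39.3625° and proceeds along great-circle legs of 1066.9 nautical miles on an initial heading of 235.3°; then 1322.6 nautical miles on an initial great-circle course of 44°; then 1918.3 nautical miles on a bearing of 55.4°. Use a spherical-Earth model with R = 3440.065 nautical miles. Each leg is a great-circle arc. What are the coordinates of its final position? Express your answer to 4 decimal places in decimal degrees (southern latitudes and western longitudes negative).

Apply the spherical direct solution leg by leg, carrying full precision between legs.
Leg 1: from (-16.5150°, -39.3625°), δ = 1066.9/3440.065 = 0.310139 rad, θ = 235.3° → φ = -25.9302°, λ = -55.5630°.
Leg 2: from (-25.9302°, -55.5630°), δ = 1322.6/3440.065 = 0.384469 rad, θ = 44° → φ = -9.3645°, λ = -40.2517°.
Leg 3: from (-9.3645°, -40.2517°), δ = 1918.3/3440.065 = 0.557635 rad, θ = 55.4° → φ = 9.1154°, λ = -14.0738°.

latitude 9.1154°, longitude -14.0738°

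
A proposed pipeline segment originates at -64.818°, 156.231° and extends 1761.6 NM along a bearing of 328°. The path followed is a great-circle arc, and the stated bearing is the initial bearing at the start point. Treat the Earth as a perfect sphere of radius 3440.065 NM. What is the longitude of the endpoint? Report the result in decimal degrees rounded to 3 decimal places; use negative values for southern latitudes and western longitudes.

longitude 137.063°

Central angle δ = d/R = 0.512083 rad.
Converting: φ₁ = -1.131288 rad, θ = 5.724680 rad.
Applying the spherical law of cosines for sides, sin φ₂ = sin φ₁ cos δ + cos φ₁ sin δ cos θ = -0.612068, so φ₂ = -37.739°.
For the longitude increment, Δλ = atan2( sin θ sin δ cos φ₁, cos δ − sin φ₁ sin φ₂ ) = atan2(-0.110483, 0.317828) = -19.168°.
Hence λ₂ = 156.231° + -19.168° = 137.063°.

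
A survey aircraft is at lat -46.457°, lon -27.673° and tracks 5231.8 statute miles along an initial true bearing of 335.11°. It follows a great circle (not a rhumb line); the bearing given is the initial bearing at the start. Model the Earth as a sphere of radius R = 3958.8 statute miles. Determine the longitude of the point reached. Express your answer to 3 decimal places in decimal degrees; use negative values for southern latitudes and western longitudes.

longitude -54.482°

Angular distance δ = d/R = 5231.8 / 3958.8 = 1.321562 rad.
Converting: φ₁ = -0.810828 rad, θ = 5.848773 rad.
sin φ₂ = sin φ₁ cos δ + cos φ₁ sin δ cos θ = (-0.724858)(0.246662) + (0.688899)(0.969102)(0.907117) = 0.426809
φ₂ = asin(0.426809) = 0.440961 rad = 25.265°.
For the longitude increment, Δλ = atan2( sin θ sin δ cos φ₁, cos δ − sin φ₁ sin φ₂ ) = atan2(-0.280983, 0.556037) = -26.809°.
λ₂ = λ₁ + Δλ = -54.482°.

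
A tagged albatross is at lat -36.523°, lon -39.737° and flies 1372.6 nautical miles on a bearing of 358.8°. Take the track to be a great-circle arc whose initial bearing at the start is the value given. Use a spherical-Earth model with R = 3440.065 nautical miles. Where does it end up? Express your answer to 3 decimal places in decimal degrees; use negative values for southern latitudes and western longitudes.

latitude -13.666°, longitude -40.217°

Central angle δ = d/R = 0.399004 rad.
Start latitude φ₁ = -0.637447 rad; initial bearing θ = 6.262241 rad.
Applying the spherical law of cosines for sides, sin φ₂ = sin φ₁ cos δ + cos φ₁ sin δ cos θ = -0.236258, so φ₂ = -13.666°.
Δλ = atan2( sin θ sin δ cos φ₁ , cos δ − sin φ₁ sin φ₂ ) = atan2(-0.006538, 0.780841) = -0.008373 rad = -0.480°.
λ₂ = -39.737° + -0.480° = -40.217°.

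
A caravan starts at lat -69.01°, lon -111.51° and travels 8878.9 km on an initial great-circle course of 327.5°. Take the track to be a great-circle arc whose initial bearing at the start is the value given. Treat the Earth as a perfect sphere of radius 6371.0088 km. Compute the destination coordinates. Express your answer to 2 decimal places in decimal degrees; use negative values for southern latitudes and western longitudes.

latitude 7.63°, longitude -143.76°

Angular distance δ = d/R = 8878.9 / 6371.0088 = 1.393641 rad.
Start latitude φ₁ = -1.204452 rad; initial bearing θ = 5.715953 rad.
Applying the spherical law of cosines for sides, sin φ₂ = sin φ₁ cos δ + cos φ₁ sin δ cos θ = 0.132843, so φ₂ = 7.63°.
For the longitude increment, Δλ = atan2( sin θ sin δ cos φ₁, cos δ − sin φ₁ sin φ₂ ) = atan2(-0.189451, 0.300258) = -32.25°.
Hence λ₂ = -111.51° + -32.25° = -143.76°.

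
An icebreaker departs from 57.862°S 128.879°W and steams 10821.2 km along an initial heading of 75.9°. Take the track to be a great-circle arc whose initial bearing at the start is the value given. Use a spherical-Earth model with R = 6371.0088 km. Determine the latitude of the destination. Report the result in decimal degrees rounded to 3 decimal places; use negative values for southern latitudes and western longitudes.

latitude 13.673°

Angular distance δ = d/R = 10821.2 / 6371.0088 = 1.698507 rad.
Converting: φ₁ = -1.009882 rad, θ = 1.324705 rad.
Applying the spherical law of cosines for sides, sin φ₂ = sin φ₁ cos δ + cos φ₁ sin δ cos θ = 0.236385, so φ₂ = 13.673°.
Then Δλ = atan2(0.511732, 0.072801) = 1.429481 rad, from sin θ sin δ cos φ₁ over cos δ − sin φ₁ sin φ₂.
Hence λ₂ = -128.879° + 81.903° = -46.976°.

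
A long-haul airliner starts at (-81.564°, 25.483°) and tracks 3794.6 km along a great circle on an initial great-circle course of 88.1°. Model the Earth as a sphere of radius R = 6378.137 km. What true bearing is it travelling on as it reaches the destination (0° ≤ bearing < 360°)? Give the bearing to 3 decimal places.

final bearing 14.712°

Angular distance δ = d/R = 3794.6 / 6378.137 = 0.594939 rad.
With φ₁ = -81.564° = -1.423560 rad and θ = 88.1° = 1.537635 rad:
Destination latitude: φ₂ = arcsin( sin φ₁ cos δ + cos φ₁ sin δ cos θ ) = arcsin(-0.816496) = -54.736°.
Δλ = atan2( sin θ sin δ cos φ₁ , cos δ − sin φ₁ sin φ₂ ) = atan2(0.082177, 0.020521) = 1.326083 rad = 75.979°.
λ₂ = 25.483° + 75.979° = 101.462°.
The forward bearing on arrival equals the back-azimuth from the destination plus 180°.
Back-azimuth from P₂ (-54.736°, 101.462°) to P₁ (-81.564°, 25.483°), with Δλ' = λ₁ − λ₂ = -75.979°: atan2( sin Δλ' cos φ₁ , cos φ₂ sin φ₁ − sin φ₂ cos φ₁ cos Δλ' ) = 194.712°.
Final bearing = (194.712° + 180°) mod 360° = 14.712°.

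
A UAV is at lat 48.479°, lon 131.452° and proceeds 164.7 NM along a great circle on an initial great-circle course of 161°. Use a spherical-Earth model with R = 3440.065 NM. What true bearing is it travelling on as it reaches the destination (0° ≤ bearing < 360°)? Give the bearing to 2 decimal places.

Angular distance δ = d/R = 164.7 / 3440.065 = 0.047877 rad.
With φ₁ = 48.479° = 0.846118 rad and θ = 161° = 2.809980 rad:
Applying the spherical law of cosines for sides, sin φ₂ = sin φ₁ cos δ + cos φ₁ sin δ cos θ = 0.717858, so φ₂ = 45.878°.
Δλ = atan2( sin θ sin δ cos φ₁ , cos δ − sin φ₁ sin φ₂ ) = atan2(0.010329, 0.461385) = 0.022383 rad = 1.282°.
Hence λ₂ = 131.452° + 1.282° = 132.734°.
The forward bearing on arrival equals the back-azimuth from the destination plus 180°.
Back-azimuth from P₂ (45.88°, 132.73°) to P₁ (48.48°, 131.45°), with Δλ' = λ₁ − λ₂ = -1.28°: atan2( sin Δλ' cos φ₁ , cos φ₂ sin φ₁ − sin φ₂ cos φ₁ cos Δλ' ) = 341.94°.
Final bearing = (341.94° + 180°) mod 360° = 161.94°.

final bearing 161.94°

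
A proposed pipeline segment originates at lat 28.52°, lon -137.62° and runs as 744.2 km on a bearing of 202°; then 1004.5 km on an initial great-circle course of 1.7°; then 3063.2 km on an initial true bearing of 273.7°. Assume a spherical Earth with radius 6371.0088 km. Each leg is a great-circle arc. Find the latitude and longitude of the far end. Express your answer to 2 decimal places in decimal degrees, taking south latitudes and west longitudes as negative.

latitude 29.10°, longitude -171.90°

Apply the spherical direct solution leg by leg, carrying full precision between legs.
Leg 1: from (28.52°, -137.62°), δ = 744.2/6371.0088 = 0.116810 rad, θ = 202° → φ = 22.29°, λ = -140.32°.
Leg 2: from (22.29°, -140.32°), δ = 1004.5/6371.0088 = 0.157667 rad, θ = 1.7° → φ = 31.32°, λ = -140.01°.
Leg 3: from (31.32°, -140.01°), δ = 3063.2/6371.0088 = 0.480803 rad, θ = 273.7° → φ = 29.10°, λ = -171.90°.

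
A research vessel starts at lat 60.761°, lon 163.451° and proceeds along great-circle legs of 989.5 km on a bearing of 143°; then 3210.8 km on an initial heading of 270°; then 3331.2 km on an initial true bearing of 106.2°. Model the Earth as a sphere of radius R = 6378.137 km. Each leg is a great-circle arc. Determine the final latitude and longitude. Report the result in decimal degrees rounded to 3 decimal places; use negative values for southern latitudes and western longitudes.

Apply the spherical direct solution leg by leg, carrying full precision between legs.
Leg 1: from (60.761°, 163.451°), δ = 989.5/6378.137 = 0.155139 rad, θ = 143° → φ = 53.306°, λ = 172.404°.
Leg 2: from (53.306°, 172.404°), δ = 3210.8/6378.137 = 0.503407 rad, θ = 270° → φ = 44.617°, λ = 129.738°.
Leg 3: from (44.617°, 129.738°), δ = 3331.2/6378.137 = 0.522284 rad, θ = 106.2° → φ = 30.641°, λ = 163.573°.

latitude 30.641°, longitude 163.573°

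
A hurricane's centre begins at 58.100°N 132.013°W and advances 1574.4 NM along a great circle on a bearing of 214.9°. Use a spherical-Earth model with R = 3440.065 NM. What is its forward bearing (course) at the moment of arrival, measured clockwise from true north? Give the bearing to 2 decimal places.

δ = 1574.4/3440.065 = 0.457666 rad (26.2223°).
Start latitude φ₁ = 1.014036 rad; initial bearing θ = 3.750713 rad.
sin φ₂ = sin φ₁ cos δ + cos φ₁ sin δ cos θ = (0.848972)(0.897086) + (0.528438)(0.441855)(-0.820152) = 0.570101
φ₂ = asin(0.570101) = 0.606629 rad = 34.757°.
Then Δλ = atan2(-0.133592, 0.413087) = -0.312784 rad, from sin θ sin δ cos φ₁ over cos δ − sin φ₁ sin φ₂.
λ₂ = λ₁ + Δλ = -149.934°.
The forward bearing on arrival equals the back-azimuth from the destination plus 180°.
Back-azimuth from P₂ (34.76°, -149.93°) to P₁ (58.10°, -132.01°), with Δλ' = λ₁ − λ₂ = 17.92°: atan2( sin Δλ' cos φ₁ , cos φ₂ sin φ₁ − sin φ₂ cos φ₁ cos Δλ' ) = 21.59°.
Final bearing = (21.59° + 180°) mod 360° = 201.59°.

final bearing 201.59°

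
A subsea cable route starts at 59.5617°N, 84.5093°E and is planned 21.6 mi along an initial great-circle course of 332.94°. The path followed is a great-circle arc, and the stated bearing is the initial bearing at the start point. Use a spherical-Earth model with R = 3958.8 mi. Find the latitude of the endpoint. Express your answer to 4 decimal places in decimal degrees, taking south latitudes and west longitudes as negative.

Central angle δ = d/R = 0.005456 rad.
Converting: φ₁ = 1.039548 rad, θ = 5.810899 rad.
Destination latitude: φ₂ = arcsin( sin φ₁ cos δ + cos φ₁ sin δ cos θ ) = arcsin(0.864624) = 59.8398°.
Δλ = atan2( sin θ sin δ cos φ₁ , cos δ − sin φ₁ sin φ₂ ) = atan2(-0.001257, 0.254528) = -0.004940 rad = -0.2831°.
Hence λ₂ = 84.5093° + -0.2831° = 84.2262°.

latitude 59.8398°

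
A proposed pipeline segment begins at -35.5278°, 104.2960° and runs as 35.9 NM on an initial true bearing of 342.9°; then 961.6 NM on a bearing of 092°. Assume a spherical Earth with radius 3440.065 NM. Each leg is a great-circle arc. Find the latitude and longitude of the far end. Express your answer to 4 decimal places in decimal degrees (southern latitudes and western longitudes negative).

Apply the spherical direct solution leg by leg, carrying full precision between legs.
Leg 1: from (-35.5278°, 104.2960°), δ = 35.9/3440.065 = 0.010436 rad, θ = 342.9° → φ = -34.9561°, λ = 104.0815°.
Leg 2: from (-34.9561°, 104.0815°), δ = 961.6/3440.065 = 0.279530 rad, θ = 92° → φ = -33.9592°, λ = 123.4983°.

latitude -33.9592°, longitude 123.4983°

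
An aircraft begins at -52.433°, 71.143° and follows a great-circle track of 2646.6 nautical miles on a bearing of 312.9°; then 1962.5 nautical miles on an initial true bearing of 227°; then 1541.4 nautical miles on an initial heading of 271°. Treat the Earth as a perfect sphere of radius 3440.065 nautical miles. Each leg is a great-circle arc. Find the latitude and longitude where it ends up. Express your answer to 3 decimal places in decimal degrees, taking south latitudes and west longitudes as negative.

Apply the spherical direct solution leg by leg, carrying full precision between legs.
Leg 1: from (-52.433°, 71.143°), δ = 2646.6/3440.065 = 0.769346 rad, θ = 312.9° → φ = -16.301°, λ = 39.073°.
Leg 2: from (-16.301°, 39.073°), δ = 1962.5/3440.065 = 0.570483 rad, θ = 227° → φ = -36.138°, λ = 9.795°.
Leg 3: from (-36.138°, 9.795°), δ = 1541.4/3440.065 = 0.448073 rad, θ = 271° → φ = -31.696°, λ = -20.809°.

latitude -31.696°, longitude -20.809°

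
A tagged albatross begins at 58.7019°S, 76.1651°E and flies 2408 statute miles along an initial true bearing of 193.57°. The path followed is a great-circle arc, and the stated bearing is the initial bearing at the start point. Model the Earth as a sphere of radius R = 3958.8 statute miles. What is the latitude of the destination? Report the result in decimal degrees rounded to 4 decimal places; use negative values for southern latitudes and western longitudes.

Central angle δ = d/R = 0.608265 rad.
With φ₁ = -58.7019° = -1.024541 rad and θ = 193.57° = 3.378434 rad:
sin φ₂ = sin φ₁ cos δ + cos φ₁ sin δ cos θ = (-0.854476)(0.820641) + (0.519491)(0.571445)(-0.972084) = -0.989791
φ₂ = asin(-0.989791) = -1.427782 rad = -81.8059°.
Δλ = atan2( sin θ sin δ cos φ₁ , cos δ − sin φ₁ sin φ₂ ) = atan2(-0.069653, -0.025112) = -1.916819 rad = -109.8256°.
Hence λ₂ = 76.1651° + -109.8256° = -33.6605°.

latitude -81.8059°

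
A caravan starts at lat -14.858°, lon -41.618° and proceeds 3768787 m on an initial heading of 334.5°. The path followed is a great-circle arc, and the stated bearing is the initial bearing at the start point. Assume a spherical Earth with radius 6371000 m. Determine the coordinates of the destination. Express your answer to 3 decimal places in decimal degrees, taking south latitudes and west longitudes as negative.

The arc subtends δ = 3768787/6371000 = 0.591553 rad at the centre.
Start latitude φ₁ = -0.259321 rad; initial bearing θ = 5.838126 rad.
Applying the spherical law of cosines for sides, sin φ₂ = sin φ₁ cos δ + cos φ₁ sin δ cos θ = 0.273647, so φ₂ = 15.881°.
For the longitude increment, Δλ = atan2( sin θ sin δ cos φ₁, cos δ − sin φ₁ sin φ₂ ) = atan2(-0.232048, 0.900245) = -14.454°.
Hence λ₂ = -41.618° + -14.454° = -56.072°.

latitude 15.881°, longitude -56.072°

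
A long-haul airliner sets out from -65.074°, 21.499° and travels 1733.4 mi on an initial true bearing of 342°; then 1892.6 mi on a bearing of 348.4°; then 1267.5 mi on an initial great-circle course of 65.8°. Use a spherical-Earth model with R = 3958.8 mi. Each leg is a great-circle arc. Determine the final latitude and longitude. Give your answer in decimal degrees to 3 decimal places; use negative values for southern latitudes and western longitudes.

latitude -5.681°, longitude 22.860°

Apply the spherical direct solution leg by leg, carrying full precision between legs.
Leg 1: from (-65.074°, 21.499°), δ = 1733.4/3958.8 = 0.437860 rad, θ = 342° → φ = -40.644°, λ = 11.555°.
Leg 2: from (-40.644°, 11.555°), δ = 1892.6/3958.8 = 0.478074 rad, θ = 348.4° → φ = -13.672°, λ = 6.092°.
Leg 3: from (-13.672°, 6.092°), δ = 1267.5/3958.8 = 0.320173 rad, θ = 65.8° → φ = -5.681°, λ = 22.860°.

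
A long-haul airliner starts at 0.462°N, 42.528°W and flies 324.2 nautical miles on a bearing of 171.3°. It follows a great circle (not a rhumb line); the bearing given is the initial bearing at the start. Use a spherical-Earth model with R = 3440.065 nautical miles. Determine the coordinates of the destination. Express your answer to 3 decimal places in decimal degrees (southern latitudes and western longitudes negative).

latitude -4.875°, longitude -41.709°

δ = 324.2/3440.065 = 0.094242 rad (5.3997°).
Converting: φ₁ = 0.008063 rad, θ = 2.989749 rad.
sin φ₂ = sin φ₁ cos δ + cos φ₁ sin δ cos θ = (0.008063)(0.995562) + (0.999967)(0.094103)(-0.988494) = -0.084990
φ₂ = asin(-0.084990) = -0.085092 rad = -4.875°.
For the longitude increment, Δλ = atan2( sin θ sin δ cos φ₁, cos δ − sin φ₁ sin φ₂ ) = atan2(0.014234, 0.996248) = 0.819°.
Hence λ₂ = -42.528° + 0.819° = -41.709°.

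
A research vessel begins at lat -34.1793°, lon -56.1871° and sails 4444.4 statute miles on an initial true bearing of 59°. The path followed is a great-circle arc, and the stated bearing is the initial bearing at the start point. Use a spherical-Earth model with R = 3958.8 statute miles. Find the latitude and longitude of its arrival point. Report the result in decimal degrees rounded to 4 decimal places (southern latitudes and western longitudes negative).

latitude 8.0825°, longitude -4.9009°

The arc subtends δ = 4444.4/3958.8 = 1.122663 rad at the centre.
With φ₁ = -34.1793° = -0.596541 rad and θ = 59° = 1.029744 rad:
sin φ₂ = sin φ₁ cos δ + cos φ₁ sin δ cos θ = (-0.561785)(0.433284) + (0.827284)(0.901258)(0.515038) = 0.140598
φ₂ = asin(0.140598) = 0.141066 rad = 8.0825°.
For the longitude increment, Δλ = atan2( sin θ sin δ cos φ₁, cos δ − sin φ₁ sin φ₂ ) = atan2(0.639100, 0.512269) = 51.2862°.
λ₂ = -56.1871° + 51.2862° = -4.9009°.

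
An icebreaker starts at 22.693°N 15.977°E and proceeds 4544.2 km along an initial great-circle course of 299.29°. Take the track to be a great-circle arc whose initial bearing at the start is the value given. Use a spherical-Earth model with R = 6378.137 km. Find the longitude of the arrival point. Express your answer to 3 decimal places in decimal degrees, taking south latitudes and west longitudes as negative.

longitude -28.790°

δ = 4544.2/6378.137 = 0.712465 rad (40.8212°).
Start latitude φ₁ = 0.396068 rad; initial bearing θ = 5.223596 rad.
sin φ₂ = sin φ₁ cos δ + cos φ₁ sin δ cos θ = (0.385793)(0.756753) + (0.922585)(0.653701)(0.489230) = 0.587003
φ₂ = asin(0.587003) = 0.627351 rad = 35.945°.
Δλ = atan2( sin θ sin δ cos φ₁ , cos δ − sin φ₁ sin φ₂ ) = atan2(-0.525992, 0.530291) = -0.781328 rad = -44.767°.
λ₂ = λ₁ + Δλ = -28.790°.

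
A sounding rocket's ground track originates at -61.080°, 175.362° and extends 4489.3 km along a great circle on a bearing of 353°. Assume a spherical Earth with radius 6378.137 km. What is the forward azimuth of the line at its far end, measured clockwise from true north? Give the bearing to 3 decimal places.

Angular distance δ = d/R = 4489.3 / 6378.137 = 0.703858 rad.
Converting: φ₁ = -1.066047 rad, θ = 6.161012 rad.
Destination latitude: φ₂ = arcsin( sin φ₁ cos δ + cos φ₁ sin δ cos θ ) = arcsin(-0.356655) = -20.895°.
Then Δλ = atan2(-0.038140, 0.450172) = -0.084522 rad, from sin θ sin δ cos φ₁ over cos δ − sin φ₁ sin φ₂.
λ₂ = 175.362° + -4.843° = 170.519°.
The forward bearing on arrival equals the back-azimuth from the destination plus 180°.
Back-azimuth from P₂ (-20.895°, 170.519°) to P₁ (-61.080°, 175.362°), with Δλ' = λ₁ − λ₂ = 4.843°: atan2( sin Δλ' cos φ₁ , cos φ₂ sin φ₁ − sin φ₂ cos φ₁ cos Δλ' ) = 176.383°.
Final bearing = (176.383° + 180°) mod 360° = 356.383°.

final bearing 356.383°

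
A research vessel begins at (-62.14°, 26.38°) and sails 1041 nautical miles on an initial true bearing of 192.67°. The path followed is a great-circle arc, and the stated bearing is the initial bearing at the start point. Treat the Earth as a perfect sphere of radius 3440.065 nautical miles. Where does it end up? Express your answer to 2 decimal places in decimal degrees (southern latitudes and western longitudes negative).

latitude -78.46°, longitude 7.30°

Angular distance δ = d/R = 1041 / 3440.065 = 0.302611 rad.
With φ₁ = -62.14° = -1.084548 rad and θ = 192.67° = 3.362726 rad:
Applying the spherical law of cosines for sides, sin φ₂ = sin φ₁ cos δ + cos φ₁ sin δ cos θ = -0.979795, so φ₂ = -78.46°.
For the longitude increment, Δλ = atan2( sin θ sin δ cos φ₁, cos δ − sin φ₁ sin φ₂ ) = atan2(-0.030546, 0.088333) = -19.08°.
λ₂ = 26.38° + -19.08° = 7.30°.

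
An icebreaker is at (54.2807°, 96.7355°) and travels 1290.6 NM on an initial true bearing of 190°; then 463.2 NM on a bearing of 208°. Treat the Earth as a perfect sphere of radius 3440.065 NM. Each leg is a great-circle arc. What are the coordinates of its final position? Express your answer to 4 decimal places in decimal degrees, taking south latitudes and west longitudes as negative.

Apply the spherical direct solution leg by leg, carrying full precision between legs.
Leg 1: from (54.2807°, 96.7355°), δ = 1290.6/3440.065 = 0.375167 rad, θ = 190° → φ = 33.0070°, λ = 92.3840°.
Leg 2: from (33.0070°, 92.3840°), δ = 463.2/3440.065 = 0.134649 rad, θ = 208° → φ = 26.1301°, λ = 88.3586°.

latitude 26.1301°, longitude 88.3586°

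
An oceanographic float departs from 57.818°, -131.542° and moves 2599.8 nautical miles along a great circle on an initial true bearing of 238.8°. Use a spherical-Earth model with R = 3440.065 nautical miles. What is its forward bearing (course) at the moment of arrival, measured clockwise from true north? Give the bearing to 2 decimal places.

Angular distance δ = d/R = 2599.8 / 3440.065 = 0.755742 rad.
With φ₁ = 57.818° = 1.009114 rad and θ = 238.8° = 4.167846 rad:
sin φ₂ = sin φ₁ cos δ + cos φ₁ sin δ cos θ = (0.846361)(0.727763) + (0.532610)(0.685829)(-0.518027) = 0.426725
φ₂ = asin(0.426725) = 0.440869 rad = 25.260°.
Δλ = atan2( sin θ sin δ cos φ₁ , cos δ − sin φ₁ sin φ₂ ) = atan2(-0.312447, 0.366600) = -0.705818 rad = -40.440°.
λ₂ = -131.542° + -40.440° = -171.982°.
The forward bearing on arrival equals the back-azimuth from the destination plus 180°.
Back-azimuth from P₂ (25.26°, -171.98°) to P₁ (57.82°, -131.54°), with Δλ' = λ₁ − λ₂ = 40.44°: atan2( sin Δλ' cos φ₁ , cos φ₂ sin φ₁ − sin φ₂ cos φ₁ cos Δλ' ) = 30.25°.
Final bearing = (30.25° + 180°) mod 360° = 210.25°.

final bearing 210.25°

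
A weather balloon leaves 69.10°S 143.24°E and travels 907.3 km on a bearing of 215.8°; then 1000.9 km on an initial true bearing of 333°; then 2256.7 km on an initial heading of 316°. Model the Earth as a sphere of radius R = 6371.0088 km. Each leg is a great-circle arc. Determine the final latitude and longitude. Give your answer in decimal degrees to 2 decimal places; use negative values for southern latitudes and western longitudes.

latitude -49.62°, longitude 92.43°

Apply the spherical direct solution leg by leg, carrying full precision between legs.
Leg 1: from (-69.10°, 143.24°), δ = 907.3/6371.0088 = 0.142411 rad, θ = 215.8° → φ = -74.98°, λ = 124.56°.
Leg 2: from (-74.98°, 124.56°), δ = 1000.9/6371.0088 = 0.157102 rad, θ = 333° → φ = -66.60°, λ = 114.26°.
Leg 3: from (-66.60°, 114.26°), δ = 2256.7/6371.0088 = 0.354214 rad, θ = 316° → φ = -49.62°, λ = 92.43°.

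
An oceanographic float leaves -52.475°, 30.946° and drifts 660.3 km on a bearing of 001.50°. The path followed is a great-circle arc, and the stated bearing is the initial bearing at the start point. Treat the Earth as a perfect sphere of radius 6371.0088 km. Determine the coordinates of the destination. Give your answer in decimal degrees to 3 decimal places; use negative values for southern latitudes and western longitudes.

The arc subtends δ = 660.3/6371.0088 = 0.103641 rad at the centre.
With φ₁ = -52.475° = -0.915862 rad and θ = 1.5° = 0.026180 rad:
sin φ₂ = sin φ₁ cos δ + cos φ₁ sin δ cos θ = (-0.793088)(0.994634) + (0.609108)(0.103456)(0.999657) = -0.725838
φ₂ = asin(-0.725838) = -0.812252 rad = -46.539°.
Then Δλ = atan2(0.001650, 0.418981) = 0.003937 rad, from sin θ sin δ cos φ₁ over cos δ − sin φ₁ sin φ₂.
Hence λ₂ = 30.946° + 0.226° = 31.172°.

latitude -46.539°, longitude 31.172°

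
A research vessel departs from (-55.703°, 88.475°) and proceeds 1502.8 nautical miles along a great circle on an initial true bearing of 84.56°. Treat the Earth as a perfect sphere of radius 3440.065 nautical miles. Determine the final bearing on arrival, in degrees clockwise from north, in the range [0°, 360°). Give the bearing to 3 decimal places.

final bearing 54.648°

Central angle δ = d/R = 0.436852 rad.
With φ₁ = -55.703° = -0.972201 rad and θ = 84.56° = 1.475850 rad:
sin φ₂ = sin φ₁ cos δ + cos φ₁ sin δ cos θ = (-0.826128)(0.906088) + (0.563483)(0.423089)(0.094803) = -0.725943
φ₂ = asin(-0.725943) = -0.812405 rad = -46.547°.
Then Δλ = atan2(0.237330, 0.306366) = 0.659098 rad, from sin θ sin δ cos φ₁ over cos δ − sin φ₁ sin φ₂.
Hence λ₂ = 88.475° + 37.764° = 126.239°.
The forward bearing on arrival equals the back-azimuth from the destination plus 180°.
Back-azimuth from P₂ (-46.547°, 126.239°) to P₁ (-55.703°, 88.475°), with Δλ' = λ₁ − λ₂ = -37.764°: atan2( sin Δλ' cos φ₁ , cos φ₂ sin φ₁ − sin φ₂ cos φ₁ cos Δλ' ) = 234.648°.
Final bearing = (234.648° + 180°) mod 360° = 54.648°.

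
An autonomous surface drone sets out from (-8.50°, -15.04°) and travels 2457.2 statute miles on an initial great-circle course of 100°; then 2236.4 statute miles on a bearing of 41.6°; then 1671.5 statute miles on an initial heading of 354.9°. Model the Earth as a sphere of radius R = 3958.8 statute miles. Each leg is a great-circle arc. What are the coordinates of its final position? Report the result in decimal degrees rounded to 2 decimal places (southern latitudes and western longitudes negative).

latitude 35.88°, longitude 39.63°

Apply the spherical direct solution leg by leg, carrying full precision between legs.
Leg 1: from (-8.50°, -15.04°), δ = 2457.2/3958.8 = 0.620693 rad, θ = 100° → φ = -12.72°, λ = 20.92°.
Leg 2: from (-12.72°, 20.92°), δ = 2236.4/3958.8 = 0.564919 rad, θ = 41.6° → φ = 11.81°, λ = 42.21°.
Leg 3: from (11.81°, 42.21°), δ = 1671.5/3958.8 = 0.422224 rad, θ = 354.9° → φ = 35.88°, λ = 39.63°.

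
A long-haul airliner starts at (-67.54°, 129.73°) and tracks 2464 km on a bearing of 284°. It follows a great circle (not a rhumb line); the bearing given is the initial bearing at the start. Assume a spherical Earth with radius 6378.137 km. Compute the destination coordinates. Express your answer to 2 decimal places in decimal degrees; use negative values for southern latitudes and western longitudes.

latitude -55.21°, longitude 89.89°

Central angle δ = d/R = 0.386320 rad.
With φ₁ = -67.54° = -1.178795 rad and θ = 284° = 4.956735 rad:
Applying the spherical law of cosines for sides, sin φ₂ = sin φ₁ cos δ + cos φ₁ sin δ cos θ = -0.821215, so φ₂ = -55.21°.
For the longitude increment, Δλ = atan2( sin θ sin δ cos φ₁, cos δ − sin φ₁ sin φ₂ ) = atan2(-0.139669, 0.167379) = -39.84°.
λ₂ = 129.73° + -39.84° = 89.89°.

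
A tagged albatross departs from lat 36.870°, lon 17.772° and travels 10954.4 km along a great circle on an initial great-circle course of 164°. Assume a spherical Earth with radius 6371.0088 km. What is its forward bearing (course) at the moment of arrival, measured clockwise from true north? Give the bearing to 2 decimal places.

final bearing 155.30°

The arc subtends δ = 10954.4/6371.0088 = 1.719414 rad at the centre.
Converting: φ₁ = 0.643503 rad, θ = 2.862340 rad.
sin φ₂ = sin φ₁ cos δ + cos φ₁ sin δ cos θ = (0.600001)(-0.148071) + (0.799999)(0.988977)(-0.961262) = -0.849374
φ₂ = asin(-0.849374) = -1.014798 rad = -58.144°.
Then Δλ = atan2(0.218079, 0.361555) = 0.542747 rad, from sin θ sin δ cos φ₁ over cos δ − sin φ₁ sin φ₂.
Hence λ₂ = 17.772° + 31.097° = 48.869°.
The forward bearing on arrival equals the back-azimuth from the destination plus 180°.
Back-azimuth from P₂ (-58.14°, 48.87°) to P₁ (36.87°, 17.77°), with Δλ' = λ₁ − λ₂ = -31.10°: atan2( sin Δλ' cos φ₁ , cos φ₂ sin φ₁ − sin φ₂ cos φ₁ cos Δλ' ) = 335.30°.
Final bearing = (335.30° + 180°) mod 360° = 155.30°.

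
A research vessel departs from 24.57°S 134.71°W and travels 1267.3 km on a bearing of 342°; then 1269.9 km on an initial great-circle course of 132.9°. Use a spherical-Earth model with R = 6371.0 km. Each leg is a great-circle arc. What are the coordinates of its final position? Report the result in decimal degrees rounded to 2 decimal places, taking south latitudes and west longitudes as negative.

latitude -21.28°, longitude -129.36°

Apply the spherical direct solution leg by leg, carrying full precision between legs.
Leg 1: from (-24.57°, -134.71°), δ = 1267.3/6371 = 0.198917 rad, θ = 342° → φ = -13.69°, λ = -138.31°.
Leg 2: from (-13.69°, -138.31°), δ = 1269.9/6371 = 0.199325 rad, θ = 132.9° → φ = -21.28°, λ = -129.36°.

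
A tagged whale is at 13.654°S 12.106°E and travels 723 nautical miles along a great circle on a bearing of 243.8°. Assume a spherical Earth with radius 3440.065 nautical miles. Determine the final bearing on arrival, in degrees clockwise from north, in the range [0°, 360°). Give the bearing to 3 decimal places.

final bearing 246.987°

Angular distance δ = d/R = 723 / 3440.065 = 0.210170 rad.
Converting: φ₁ = -0.238307 rad, θ = 4.255113 rad.
Applying the spherical law of cosines for sides, sin φ₂ = sin φ₁ cos δ + cos φ₁ sin δ cos θ = -0.320370, so φ₂ = -18.685°.
Then Δλ = atan2(-0.181902, 0.902369) = -0.198917 rad, from sin θ sin δ cos φ₁ over cos δ − sin φ₁ sin φ₂.
λ₂ = 12.106° + -11.397° = 0.709°.
The forward bearing on arrival equals the back-azimuth from the destination plus 180°.
Back-azimuth from P₂ (-18.685°, 0.709°) to P₁ (-13.654°, 12.106°), with Δλ' = λ₁ − λ₂ = 11.397°: atan2( sin Δλ' cos φ₁ , cos φ₂ sin φ₁ − sin φ₂ cos φ₁ cos Δλ' ) = 66.987°.
Final bearing = (66.987° + 180°) mod 360° = 246.987°.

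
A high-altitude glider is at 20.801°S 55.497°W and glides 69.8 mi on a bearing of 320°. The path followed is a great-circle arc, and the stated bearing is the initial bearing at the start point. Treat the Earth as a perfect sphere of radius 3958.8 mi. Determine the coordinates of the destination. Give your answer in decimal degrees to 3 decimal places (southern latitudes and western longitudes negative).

latitude -20.026°, longitude -56.188°

Angular distance δ = d/R = 69.8 / 3958.8 = 0.017632 rad.
Converting: φ₁ = -0.363046 rad, θ = 5.585054 rad.
Applying the spherical law of cosines for sides, sin φ₂ = sin φ₁ cos δ + cos φ₁ sin δ cos θ = -0.342443, so φ₂ = -20.026°.
For the longitude increment, Δλ = atan2( sin θ sin δ cos φ₁, cos δ − sin φ₁ sin φ₂ ) = atan2(-0.010594, 0.878235) = -0.691°.
λ₂ = -55.497° + -0.691° = -56.188°.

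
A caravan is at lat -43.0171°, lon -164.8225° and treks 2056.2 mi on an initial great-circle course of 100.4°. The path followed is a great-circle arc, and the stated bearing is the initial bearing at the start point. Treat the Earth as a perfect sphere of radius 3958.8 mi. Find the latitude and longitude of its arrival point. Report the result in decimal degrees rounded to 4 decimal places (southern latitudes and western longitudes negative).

latitude -41.1290°, longitude -124.4204°

The arc subtends δ = 2056.2/3958.8 = 0.519400 rad at the centre.
Converting: φ₁ = -0.750790 rad, θ = 1.752311 rad.
Applying the spherical law of cosines for sides, sin φ₂ = sin φ₁ cos δ + cos φ₁ sin δ cos θ = -0.657757, so φ₂ = -41.1290°.
Then Δλ = atan2(0.356951, 0.419385) = 0.705150 rad, from sin θ sin δ cos φ₁ over cos δ − sin φ₁ sin φ₂.
Hence λ₂ = -164.8225° + 40.4021° = -124.4204°.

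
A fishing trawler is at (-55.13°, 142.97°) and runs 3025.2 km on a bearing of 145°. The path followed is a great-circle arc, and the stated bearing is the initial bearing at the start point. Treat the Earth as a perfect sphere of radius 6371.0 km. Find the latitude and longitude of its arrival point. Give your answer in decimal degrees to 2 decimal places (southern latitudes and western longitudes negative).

Central angle δ = d/R = 0.474839 rad.
Start latitude φ₁ = -0.962200 rad; initial bearing θ = 2.530727 rad.
Destination latitude: φ₂ = arcsin( sin φ₁ cos δ + cos φ₁ sin δ cos θ ) = arcsin(-0.943797) = -70.70°.
Then Δλ = atan2(0.149925, 0.115027) = 0.916358 rad, from sin θ sin δ cos φ₁ over cos δ − sin φ₁ sin φ₂.
λ₂ = 142.97° + 52.50° = 195.47°, normalized to (−180°, 180°] → -164.53°.

latitude -70.70°, longitude -164.53°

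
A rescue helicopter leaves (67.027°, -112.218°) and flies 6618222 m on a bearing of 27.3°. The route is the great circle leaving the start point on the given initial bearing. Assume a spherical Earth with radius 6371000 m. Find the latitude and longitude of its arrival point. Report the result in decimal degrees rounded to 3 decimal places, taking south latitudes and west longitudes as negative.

latitude 49.988°, longitude 29.847°

The arc subtends δ = 6618222/6371000 = 1.038804 rad at the centre.
With φ₁ = 67.027° = 1.169842 rad and θ = 27.3° = 0.476475 rad:
sin φ₂ = sin φ₁ cos δ + cos φ₁ sin δ cos θ = (0.920689)(0.507251) + (0.390297)(0.861798)(0.888617) = 0.765914
φ₂ = asin(0.765914) = 0.872461 rad = 49.988°.
For the longitude increment, Δλ = atan2( sin θ sin δ cos φ₁, cos δ − sin φ₁ sin φ₂ ) = atan2(0.154270, -0.197917) = 142.065°.
λ₂ = -112.218° + 142.065° = 29.847°.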